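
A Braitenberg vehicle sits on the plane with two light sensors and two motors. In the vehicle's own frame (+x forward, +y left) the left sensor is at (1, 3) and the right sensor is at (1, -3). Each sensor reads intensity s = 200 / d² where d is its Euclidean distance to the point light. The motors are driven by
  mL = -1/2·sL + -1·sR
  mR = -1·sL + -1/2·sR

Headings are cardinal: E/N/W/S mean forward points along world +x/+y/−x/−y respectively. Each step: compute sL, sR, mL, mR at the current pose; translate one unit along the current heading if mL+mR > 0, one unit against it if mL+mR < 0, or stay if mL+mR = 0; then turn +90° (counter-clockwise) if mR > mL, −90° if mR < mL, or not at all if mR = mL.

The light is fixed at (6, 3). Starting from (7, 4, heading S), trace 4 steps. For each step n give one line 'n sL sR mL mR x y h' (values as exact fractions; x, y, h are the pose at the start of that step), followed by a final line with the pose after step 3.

0 25/2 50 -225/4 -75/2 7 4 S
1 200/29 40 -1260/29 -780/29 7 5 E
2 100/9 100/9 -50/3 -50/3 6 5 N
3 200/13 200/13 -300/13 -300/13 6 4 N
final 6 3 N

n=0: pose=(7,4,S); sL=25/2, sR=50; mL=-225/4, mR=-75/2; mL+mR=-375/4 → advance -1; mR−mL=75/4 → turn +1·90°
n=1: pose=(7,5,E); sL=200/29, sR=40; mL=-1260/29, mR=-780/29; mL+mR=-2040/29 → advance -1; mR−mL=480/29 → turn +1·90°
n=2: pose=(6,5,N); sL=100/9, sR=100/9; mL=-50/3, mR=-50/3; mL+mR=-100/3 → advance -1; mR−mL=0 → turn +0·90°
n=3: pose=(6,4,N); sL=200/13, sR=200/13; mL=-300/13, mR=-300/13; mL+mR=-600/13 → advance -1; mR−mL=0 → turn +0·90°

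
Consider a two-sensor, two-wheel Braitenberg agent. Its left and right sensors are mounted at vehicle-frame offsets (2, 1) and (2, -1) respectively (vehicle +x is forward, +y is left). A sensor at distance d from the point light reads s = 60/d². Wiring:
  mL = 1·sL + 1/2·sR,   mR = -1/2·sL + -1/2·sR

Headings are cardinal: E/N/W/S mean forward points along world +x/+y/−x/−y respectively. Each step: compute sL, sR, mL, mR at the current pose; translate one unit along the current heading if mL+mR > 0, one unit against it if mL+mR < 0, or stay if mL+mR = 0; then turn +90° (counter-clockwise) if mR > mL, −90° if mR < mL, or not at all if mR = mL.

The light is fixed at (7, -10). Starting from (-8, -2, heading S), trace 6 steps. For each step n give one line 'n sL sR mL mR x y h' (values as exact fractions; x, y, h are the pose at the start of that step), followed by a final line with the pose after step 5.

0 15/58 15/73 765/2117 -1965/8468 -8 -2 S
1 12/65 60/353 6186/22945 -4068/22945 -8 -3 W
2 6/37 10/51 491/1887 -338/1887 -9 -3 N
3 60/277 12/49 4602/13573 -3132/13573 -9 -2 E
4 15/58 15/73 765/2117 -1965/8468 -8 -2 S
5 12/65 60/353 6186/22945 -4068/22945 -8 -3 W
final -9 -3 N

n=0: pose=(-8,-2,S); sL=15/58, sR=15/73; mL=765/2117, mR=-1965/8468; mL+mR=15/116 → advance +1; mR−mL=-5025/8468 → turn -1·90°
n=1: pose=(-8,-3,W); sL=12/65, sR=60/353; mL=6186/22945, mR=-4068/22945; mL+mR=6/65 → advance +1; mR−mL=-10254/22945 → turn -1·90°
n=2: pose=(-9,-3,N); sL=6/37, sR=10/51; mL=491/1887, mR=-338/1887; mL+mR=3/37 → advance +1; mR−mL=-829/1887 → turn -1·90°
n=3: pose=(-9,-2,E); sL=60/277, sR=12/49; mL=4602/13573, mR=-3132/13573; mL+mR=30/277 → advance +1; mR−mL=-7734/13573 → turn -1·90°
n=4: pose=(-8,-2,S); sL=15/58, sR=15/73; mL=765/2117, mR=-1965/8468; mL+mR=15/116 → advance +1; mR−mL=-5025/8468 → turn -1·90°
n=5: pose=(-8,-3,W); sL=12/65, sR=60/353; mL=6186/22945, mR=-4068/22945; mL+mR=6/65 → advance +1; mR−mL=-10254/22945 → turn -1·90°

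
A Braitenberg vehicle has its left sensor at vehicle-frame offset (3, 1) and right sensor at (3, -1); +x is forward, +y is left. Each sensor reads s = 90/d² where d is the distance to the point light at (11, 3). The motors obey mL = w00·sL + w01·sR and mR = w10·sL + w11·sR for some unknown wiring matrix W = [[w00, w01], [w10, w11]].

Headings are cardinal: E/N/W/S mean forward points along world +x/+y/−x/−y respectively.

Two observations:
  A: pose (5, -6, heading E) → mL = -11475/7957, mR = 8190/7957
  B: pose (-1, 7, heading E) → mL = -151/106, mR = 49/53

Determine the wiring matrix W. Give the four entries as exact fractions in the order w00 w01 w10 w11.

obs A: pose=(5,-6,E) → sL=90/73, sR=90/109, mL=-11475/7957, mR=8190/7957
obs B: pose=(-1,7,E) → sL=45/53, sR=1, mL=-151/106, mR=49/53
sensor matrix S = [[90/73, 90/109], [45/53, 1]]; det S = 224280/421721
solve [mL_A; mL_B] = S·[w00; w01] and [mR_A; mR_B] = S·[w10; w11]:
  w00 = -1/2, w01 = -1, w10 = 1/2, w11 = 1/2

-1/2 -1 1/2 1/2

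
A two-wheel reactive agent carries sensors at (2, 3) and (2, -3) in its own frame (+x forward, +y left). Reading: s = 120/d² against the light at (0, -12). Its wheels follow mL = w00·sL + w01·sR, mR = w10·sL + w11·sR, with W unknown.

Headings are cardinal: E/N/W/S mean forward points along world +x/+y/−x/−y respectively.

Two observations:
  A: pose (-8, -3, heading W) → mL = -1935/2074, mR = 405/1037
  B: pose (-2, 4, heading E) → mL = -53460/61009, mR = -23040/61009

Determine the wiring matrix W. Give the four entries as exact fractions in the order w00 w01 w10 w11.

obs A: pose=(-8,-3,W) → sL=15/17, sR=30/61, mL=-1935/2074, mR=405/1037
obs B: pose=(-2,4,E) → sL=120/361, sR=120/169, mL=-53460/61009, mR=-23040/61009
sensor matrix S = [[15/17, 30/61], [120/361, 120/169]]; det S = 29295000/63266333
solve [mL_A; mL_B] = S·[w00; w01] and [mR_A; mR_B] = S·[w10; w11]:
  w00 = -1/2, w01 = -1, w10 = 1, w11 = -1

-1/2 -1 1 -1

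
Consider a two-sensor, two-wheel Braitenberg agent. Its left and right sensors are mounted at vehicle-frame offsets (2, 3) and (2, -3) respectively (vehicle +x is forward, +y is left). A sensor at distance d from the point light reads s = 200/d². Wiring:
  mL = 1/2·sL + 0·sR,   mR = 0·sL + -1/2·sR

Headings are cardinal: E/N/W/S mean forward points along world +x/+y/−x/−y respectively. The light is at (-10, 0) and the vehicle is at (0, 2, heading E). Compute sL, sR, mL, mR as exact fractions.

left sensor world pos  = (2, 5); dL² = 169
right sensor world pos = (2, -1); dR² = 145
sL = 200/169 = 200/169
sR = 200/145 = 40/29
mL = 1/2·sL + 0·sR = 100/169
mR = 0·sL + -1/2·sR = -20/29

200/169 40/29 100/169 -20/29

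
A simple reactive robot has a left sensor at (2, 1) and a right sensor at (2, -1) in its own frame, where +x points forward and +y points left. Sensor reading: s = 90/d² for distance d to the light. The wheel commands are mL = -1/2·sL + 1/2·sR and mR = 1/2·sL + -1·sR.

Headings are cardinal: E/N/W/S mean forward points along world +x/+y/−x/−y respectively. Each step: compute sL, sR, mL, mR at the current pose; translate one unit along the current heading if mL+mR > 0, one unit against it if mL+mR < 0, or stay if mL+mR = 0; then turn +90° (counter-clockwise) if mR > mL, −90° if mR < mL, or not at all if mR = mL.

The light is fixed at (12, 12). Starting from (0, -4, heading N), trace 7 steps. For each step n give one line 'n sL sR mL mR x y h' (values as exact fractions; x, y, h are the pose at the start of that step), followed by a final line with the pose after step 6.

n=0: pose=(0,-4,N); sL=18/73, sR=90/317; mL=432/23141, mR=-3717/23141; mL+mR=-45/317 → advance -1; mR−mL=-4149/23141 → turn -1·90°
n=1: pose=(0,-5,E); sL=45/178, sR=45/212; mL=-765/37736, mR=-405/4717; mL+mR=-45/424 → advance -1; mR−mL=-2475/37736 → turn -1·90°
n=2: pose=(-1,-5,S); sL=18/101, sR=90/557; mL=-468/56257, mR=-4077/56257; mL+mR=-45/557 → advance -1; mR−mL=-3609/56257 → turn -1·90°
n=3: pose=(-1,-4,W); sL=45/257, sR=1/5; mL=16/1285, mR=-289/2570; mL+mR=-1/10 → advance -1; mR−mL=-321/2570 → turn -1·90°
n=4: pose=(0,-4,N); sL=18/73, sR=90/317; mL=432/23141, mR=-3717/23141; mL+mR=-45/317 → advance -1; mR−mL=-4149/23141 → turn -1·90°
n=5: pose=(0,-5,E); sL=45/178, sR=45/212; mL=-765/37736, mR=-405/4717; mL+mR=-45/424 → advance -1; mR−mL=-2475/37736 → turn -1·90°
n=6: pose=(-1,-5,S); sL=18/101, sR=90/557; mL=-468/56257, mR=-4077/56257; mL+mR=-45/557 → advance -1; mR−mL=-3609/56257 → turn -1·90°

0 18/73 90/317 432/23141 -3717/23141 0 -4 N
1 45/178 45/212 -765/37736 -405/4717 0 -5 E
2 18/101 90/557 -468/56257 -4077/56257 -1 -5 S
3 45/257 1/5 16/1285 -289/2570 -1 -4 W
4 18/73 90/317 432/23141 -3717/23141 0 -4 N
5 45/178 45/212 -765/37736 -405/4717 0 -5 E
6 18/101 90/557 -468/56257 -4077/56257 -1 -5 S
final -1 -4 W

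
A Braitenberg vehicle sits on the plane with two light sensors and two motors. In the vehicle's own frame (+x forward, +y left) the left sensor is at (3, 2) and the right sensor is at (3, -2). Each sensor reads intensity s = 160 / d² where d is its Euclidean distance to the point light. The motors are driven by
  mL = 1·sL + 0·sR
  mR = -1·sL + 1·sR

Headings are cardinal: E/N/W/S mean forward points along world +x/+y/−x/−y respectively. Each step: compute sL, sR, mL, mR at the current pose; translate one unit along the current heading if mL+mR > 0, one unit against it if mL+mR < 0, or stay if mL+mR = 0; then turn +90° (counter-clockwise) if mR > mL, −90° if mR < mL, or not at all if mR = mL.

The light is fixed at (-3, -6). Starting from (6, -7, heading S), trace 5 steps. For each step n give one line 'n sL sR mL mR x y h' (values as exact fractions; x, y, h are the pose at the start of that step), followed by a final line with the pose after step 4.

n=0: pose=(6,-7,S); sL=160/137, sR=32/13; mL=160/137, mR=2304/1781; mL+mR=32/13 → advance +1; mR−mL=224/1781 → turn +1·90°
n=1: pose=(6,-8,E); sL=10/9, sR=1; mL=10/9, mR=-1/9; mL+mR=1 → advance +1; mR−mL=-11/9 → turn -1·90°
n=2: pose=(7,-8,S); sL=160/169, sR=160/89; mL=160/169, mR=12800/15041; mL+mR=160/89 → advance +1; mR−mL=-1440/15041 → turn -1·90°
n=3: pose=(7,-9,W); sL=80/37, sR=16/5; mL=80/37, mR=192/185; mL+mR=16/5 → advance +1; mR−mL=-208/185 → turn -1·90°
n=4: pose=(6,-9,N); sL=160/49, sR=160/121; mL=160/49, mR=-11520/5929; mL+mR=160/121 → advance +1; mR−mL=-30880/5929 → turn -1·90°

0 160/137 32/13 160/137 2304/1781 6 -7 S
1 10/9 1 10/9 -1/9 6 -8 E
2 160/169 160/89 160/169 12800/15041 7 -8 S
3 80/37 16/5 80/37 192/185 7 -9 W
4 160/49 160/121 160/49 -11520/5929 6 -9 N
final 6 -8 E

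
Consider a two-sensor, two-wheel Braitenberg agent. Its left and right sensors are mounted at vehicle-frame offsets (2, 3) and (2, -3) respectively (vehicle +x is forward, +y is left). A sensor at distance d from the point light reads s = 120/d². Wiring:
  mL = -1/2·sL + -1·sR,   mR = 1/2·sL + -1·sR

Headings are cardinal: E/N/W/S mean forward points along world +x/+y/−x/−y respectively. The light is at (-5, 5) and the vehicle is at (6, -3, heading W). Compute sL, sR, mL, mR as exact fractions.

60/101 60/53 -7650/5353 -4470/5353

left sensor world pos  = (4, -6); dL² = 202
right sensor world pos = (4, 0); dR² = 106
sL = 120/202 = 60/101
sR = 120/106 = 60/53
mL = -1/2·sL + -1·sR = -7650/5353
mR = 1/2·sL + -1·sR = -4470/5353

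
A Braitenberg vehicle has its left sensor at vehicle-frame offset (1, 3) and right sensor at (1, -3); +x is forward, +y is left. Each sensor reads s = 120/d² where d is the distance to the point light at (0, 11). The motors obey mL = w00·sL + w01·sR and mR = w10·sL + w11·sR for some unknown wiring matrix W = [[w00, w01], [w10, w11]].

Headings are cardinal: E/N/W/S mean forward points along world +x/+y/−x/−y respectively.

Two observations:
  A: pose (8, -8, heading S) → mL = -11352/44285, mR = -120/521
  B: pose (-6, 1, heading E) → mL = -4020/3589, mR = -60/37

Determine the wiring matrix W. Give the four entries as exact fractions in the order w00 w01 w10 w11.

-1/2 -1/2 -1 0

obs A: pose=(8,-8,S) → sL=120/521, sR=24/85, mL=-11352/44285, mR=-120/521
obs B: pose=(-6,1,E) → sL=60/37, sR=60/97, mL=-4020/3589, mR=-60/37
sensor matrix S = [[120/521, 24/85], [60/37, 60/97]]; det S = -10025856/31787773
solve [mL_A; mL_B] = S·[w00; w01] and [mR_A; mR_B] = S·[w10; w11]:
  w00 = -1/2, w01 = -1/2, w10 = -1, w11 = 0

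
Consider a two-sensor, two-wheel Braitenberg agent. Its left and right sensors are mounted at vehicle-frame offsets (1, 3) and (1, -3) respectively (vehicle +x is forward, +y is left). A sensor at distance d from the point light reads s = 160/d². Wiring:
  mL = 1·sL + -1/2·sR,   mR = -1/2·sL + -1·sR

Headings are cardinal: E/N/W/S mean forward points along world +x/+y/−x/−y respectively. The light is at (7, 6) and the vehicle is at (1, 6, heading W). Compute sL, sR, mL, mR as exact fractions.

left sensor world pos  = (0, 3); dL² = 58
right sensor world pos = (0, 9); dR² = 58
sL = 160/58 = 80/29
sR = 160/58 = 80/29
mL = 1·sL + -1/2·sR = 40/29
mR = -1/2·sL + -1·sR = -120/29

80/29 80/29 40/29 -120/29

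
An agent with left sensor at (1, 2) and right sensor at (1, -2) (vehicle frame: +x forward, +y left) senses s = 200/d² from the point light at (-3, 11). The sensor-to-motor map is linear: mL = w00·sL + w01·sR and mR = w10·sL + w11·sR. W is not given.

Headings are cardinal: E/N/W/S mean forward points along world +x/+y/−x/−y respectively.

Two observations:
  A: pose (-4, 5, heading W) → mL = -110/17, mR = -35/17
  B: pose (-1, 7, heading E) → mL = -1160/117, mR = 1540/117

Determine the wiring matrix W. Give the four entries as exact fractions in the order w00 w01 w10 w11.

-1/2 -1/2 1 -1/2

obs A: pose=(-4,5,W) → sL=50/17, sR=10, mL=-110/17, mR=-35/17
obs B: pose=(-1,7,E) → sL=200/13, sR=40/9, mL=-1160/117, mR=1540/117
sensor matrix S = [[50/17, 10], [200/13, 40/9]]; det S = -280000/1989
solve [mL_A; mL_B] = S·[w00; w01] and [mR_A; mR_B] = S·[w10; w11]:
  w00 = -1/2, w01 = -1/2, w10 = 1, w11 = -1/2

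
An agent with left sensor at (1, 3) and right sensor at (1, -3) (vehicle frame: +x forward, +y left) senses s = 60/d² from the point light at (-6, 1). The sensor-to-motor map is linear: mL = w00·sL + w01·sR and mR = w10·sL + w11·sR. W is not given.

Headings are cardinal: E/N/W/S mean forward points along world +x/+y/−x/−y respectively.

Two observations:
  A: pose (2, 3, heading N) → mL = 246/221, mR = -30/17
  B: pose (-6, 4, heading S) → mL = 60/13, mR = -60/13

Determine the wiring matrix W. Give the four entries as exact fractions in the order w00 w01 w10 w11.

1/2 1/2 -1 0

obs A: pose=(2,3,N) → sL=30/17, sR=6/13, mL=246/221, mR=-30/17
obs B: pose=(-6,4,S) → sL=60/13, sR=60/13, mL=60/13, mR=-60/13
sensor matrix S = [[30/17, 6/13], [60/13, 60/13]]; det S = 17280/2873
solve [mL_A; mL_B] = S·[w00; w01] and [mR_A; mR_B] = S·[w10; w11]:
  w00 = 1/2, w01 = 1/2, w10 = -1, w11 = 0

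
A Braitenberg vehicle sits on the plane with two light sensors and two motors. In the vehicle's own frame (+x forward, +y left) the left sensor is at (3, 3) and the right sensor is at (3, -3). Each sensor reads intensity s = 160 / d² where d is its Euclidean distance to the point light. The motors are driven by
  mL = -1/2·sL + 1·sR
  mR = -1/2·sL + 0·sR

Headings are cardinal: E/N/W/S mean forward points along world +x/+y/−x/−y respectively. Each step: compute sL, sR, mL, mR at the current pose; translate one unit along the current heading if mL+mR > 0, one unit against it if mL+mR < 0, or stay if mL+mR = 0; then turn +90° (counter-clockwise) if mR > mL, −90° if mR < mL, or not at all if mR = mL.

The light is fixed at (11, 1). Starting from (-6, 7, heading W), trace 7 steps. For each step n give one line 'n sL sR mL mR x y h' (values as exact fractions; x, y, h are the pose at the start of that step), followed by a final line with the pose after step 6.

n=0: pose=(-6,7,W); sL=160/409, sR=160/481; mL=26960/196729, mR=-80/409; mL+mR=-11520/196729 → advance -1; mR−mL=-160/481 → turn -1·90°
n=1: pose=(-5,7,N); sL=80/221, sR=16/25; mL=2536/5525, mR=-40/221; mL+mR=1536/5525 → advance +1; mR−mL=-16/25 → turn -1·90°
n=2: pose=(-5,8,E); sL=160/269, sR=32/37; mL=5648/9953, mR=-80/269; mL+mR=2688/9953 → advance +1; mR−mL=-32/37 → turn -1·90°
n=3: pose=(-4,8,S); sL=1, sR=8/17; mL=-1/34, mR=-1/2; mL+mR=-9/17 → advance -1; mR−mL=-8/17 → turn -1·90°
n=4: pose=(-4,9,W); sL=160/349, sR=32/89; mL=4048/31061, mR=-80/349; mL+mR=-3072/31061 → advance -1; mR−mL=-32/89 → turn -1·90°
n=5: pose=(-3,9,N); sL=16/41, sR=80/121; mL=2312/4961, mR=-8/41; mL+mR=1344/4961 → advance +1; mR−mL=-80/121 → turn -1·90°
n=6: pose=(-3,10,E); sL=32/53, sR=160/157; mL=5968/8321, mR=-16/53; mL+mR=3456/8321 → advance +1; mR−mL=-160/157 → turn -1·90°

0 160/409 160/481 26960/196729 -80/409 -6 7 W
1 80/221 16/25 2536/5525 -40/221 -5 7 N
2 160/269 32/37 5648/9953 -80/269 -5 8 E
3 1 8/17 -1/34 -1/2 -4 8 S
4 160/349 32/89 4048/31061 -80/349 -4 9 W
5 16/41 80/121 2312/4961 -8/41 -3 9 N
6 32/53 160/157 5968/8321 -16/53 -3 10 E
final -2 10 S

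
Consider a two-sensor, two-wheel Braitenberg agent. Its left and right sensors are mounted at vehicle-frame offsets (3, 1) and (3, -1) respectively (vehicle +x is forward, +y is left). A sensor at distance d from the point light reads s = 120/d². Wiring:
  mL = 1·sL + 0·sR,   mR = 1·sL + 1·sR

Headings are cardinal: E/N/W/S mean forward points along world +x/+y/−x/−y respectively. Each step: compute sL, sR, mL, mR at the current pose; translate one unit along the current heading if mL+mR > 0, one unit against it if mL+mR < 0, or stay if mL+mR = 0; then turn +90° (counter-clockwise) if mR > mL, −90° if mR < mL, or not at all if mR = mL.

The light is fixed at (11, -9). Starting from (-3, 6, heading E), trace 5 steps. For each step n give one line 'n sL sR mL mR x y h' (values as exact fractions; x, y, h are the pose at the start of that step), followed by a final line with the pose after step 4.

0 120/377 120/317 120/377 83280/119509 -3 6 E
1 3/13 10/39 3/13 19/39 -2 6 N
2 120/481 24/109 120/481 24624/52429 -2 7 W
3 60/169 60/197 60/169 21960/33293 -3 7 S
4 120/377 120/317 120/377 83280/119509 -3 6 E
final -2 6 N

n=0: pose=(-3,6,E); sL=120/377, sR=120/317; mL=120/377, mR=83280/119509; mL+mR=121320/119509 → advance +1; mR−mL=120/317 → turn +1·90°
n=1: pose=(-2,6,N); sL=3/13, sR=10/39; mL=3/13, mR=19/39; mL+mR=28/39 → advance +1; mR−mL=10/39 → turn +1·90°
n=2: pose=(-2,7,W); sL=120/481, sR=24/109; mL=120/481, mR=24624/52429; mL+mR=37704/52429 → advance +1; mR−mL=24/109 → turn +1·90°
n=3: pose=(-3,7,S); sL=60/169, sR=60/197; mL=60/169, mR=21960/33293; mL+mR=33780/33293 → advance +1; mR−mL=60/197 → turn +1·90°
n=4: pose=(-3,6,E); sL=120/377, sR=120/317; mL=120/377, mR=83280/119509; mL+mR=121320/119509 → advance +1; mR−mL=120/317 → turn +1·90°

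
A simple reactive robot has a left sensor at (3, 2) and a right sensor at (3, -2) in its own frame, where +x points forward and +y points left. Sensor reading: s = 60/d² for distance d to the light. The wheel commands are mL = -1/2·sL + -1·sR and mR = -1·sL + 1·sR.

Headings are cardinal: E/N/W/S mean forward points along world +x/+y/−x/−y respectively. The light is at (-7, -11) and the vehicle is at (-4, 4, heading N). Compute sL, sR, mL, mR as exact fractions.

left sensor world pos  = (-6, 7); dL² = 325
right sensor world pos = (-2, 7); dR² = 349
sL = 60/325 = 12/65
sR = 60/349 = 60/349
mL = -1/2·sL + -1·sR = -5994/22685
mR = -1·sL + 1·sR = -288/22685

12/65 60/349 -5994/22685 -288/22685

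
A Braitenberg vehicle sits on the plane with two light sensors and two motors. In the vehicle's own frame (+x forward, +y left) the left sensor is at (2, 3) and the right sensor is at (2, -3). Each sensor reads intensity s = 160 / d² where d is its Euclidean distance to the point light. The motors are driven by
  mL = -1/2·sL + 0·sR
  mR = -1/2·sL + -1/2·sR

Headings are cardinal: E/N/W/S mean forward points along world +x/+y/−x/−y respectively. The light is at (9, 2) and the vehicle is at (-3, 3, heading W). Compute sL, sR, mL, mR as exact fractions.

4/5 40/53 -2/5 -206/265

left sensor world pos  = (-5, 0); dL² = 200
right sensor world pos = (-5, 6); dR² = 212
sL = 160/200 = 4/5
sR = 160/212 = 40/53
mL = -1/2·sL + 0·sR = -2/5
mR = -1/2·sL + -1/2·sR = -206/265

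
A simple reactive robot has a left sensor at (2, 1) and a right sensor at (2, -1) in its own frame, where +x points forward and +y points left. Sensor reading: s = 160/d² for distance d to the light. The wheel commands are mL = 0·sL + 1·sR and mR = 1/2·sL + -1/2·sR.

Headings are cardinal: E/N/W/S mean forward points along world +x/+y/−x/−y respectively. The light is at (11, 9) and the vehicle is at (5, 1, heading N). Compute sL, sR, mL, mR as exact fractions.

32/17 160/61 160/61 -384/1037

left sensor world pos  = (4, 3); dL² = 85
right sensor world pos = (6, 3); dR² = 61
sL = 160/85 = 32/17
sR = 160/61 = 160/61
mL = 0·sL + 1·sR = 160/61
mR = 1/2·sL + -1/2·sR = -384/1037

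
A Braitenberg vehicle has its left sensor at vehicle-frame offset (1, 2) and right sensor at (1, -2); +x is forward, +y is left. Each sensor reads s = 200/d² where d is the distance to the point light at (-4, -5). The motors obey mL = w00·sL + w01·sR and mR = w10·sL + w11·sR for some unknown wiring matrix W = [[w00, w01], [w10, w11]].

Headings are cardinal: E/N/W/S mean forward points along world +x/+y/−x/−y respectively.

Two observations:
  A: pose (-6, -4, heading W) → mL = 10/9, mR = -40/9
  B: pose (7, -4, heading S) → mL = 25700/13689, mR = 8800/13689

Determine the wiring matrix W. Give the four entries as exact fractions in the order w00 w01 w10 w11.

obs A: pose=(-6,-4,W) → sL=20, sR=100/9, mL=10/9, mR=-40/9
obs B: pose=(7,-4,S) → sL=200/169, sR=200/81, mL=25700/13689, mR=8800/13689
sensor matrix S = [[20, 100/9], [200/169, 200/81]]; det S = 496000/13689
solve [mL_A; mL_B] = S·[w00; w01] and [mR_A; mR_B] = S·[w10; w11]:
  w00 = -1/2, w01 = 1, w10 = -1/2, w11 = 1/2

-1/2 1 -1/2 1/2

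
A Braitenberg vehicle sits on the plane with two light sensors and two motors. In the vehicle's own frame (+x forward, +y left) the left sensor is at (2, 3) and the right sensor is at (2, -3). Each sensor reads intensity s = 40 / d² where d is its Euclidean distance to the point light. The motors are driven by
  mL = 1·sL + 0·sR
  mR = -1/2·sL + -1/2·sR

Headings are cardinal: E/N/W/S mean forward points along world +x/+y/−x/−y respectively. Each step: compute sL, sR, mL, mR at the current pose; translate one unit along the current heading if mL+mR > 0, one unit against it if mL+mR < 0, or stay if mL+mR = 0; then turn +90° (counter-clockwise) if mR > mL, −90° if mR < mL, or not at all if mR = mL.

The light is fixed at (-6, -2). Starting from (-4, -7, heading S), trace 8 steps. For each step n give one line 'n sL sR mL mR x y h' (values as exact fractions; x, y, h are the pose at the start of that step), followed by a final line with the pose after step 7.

0 20/37 4/5 20/37 -124/185 -4 -7 S
1 40/49 40 40/49 -1000/49 -4 -6 W
2 10 1 10 -11/2 -3 -6 N
3 8/5 40/61 8/5 -344/305 -3 -5 E
4 20/37 20/13 20/37 -500/481 -2 -5 S
5 40/29 8 40/29 -136/29 -2 -4 W
6 10 5/8 10 -85/16 -1 -4 N
7 40/53 8/13 40/53 -472/689 -1 -3 E
final 0 -3 S

n=0: pose=(-4,-7,S); sL=20/37, sR=4/5; mL=20/37, mR=-124/185; mL+mR=-24/185 → advance -1; mR−mL=-224/185 → turn -1·90°
n=1: pose=(-4,-6,W); sL=40/49, sR=40; mL=40/49, mR=-1000/49; mL+mR=-960/49 → advance -1; mR−mL=-1040/49 → turn -1·90°
n=2: pose=(-3,-6,N); sL=10, sR=1; mL=10, mR=-11/2; mL+mR=9/2 → advance +1; mR−mL=-31/2 → turn -1·90°
n=3: pose=(-3,-5,E); sL=8/5, sR=40/61; mL=8/5, mR=-344/305; mL+mR=144/305 → advance +1; mR−mL=-832/305 → turn -1·90°
n=4: pose=(-2,-5,S); sL=20/37, sR=20/13; mL=20/37, mR=-500/481; mL+mR=-240/481 → advance -1; mR−mL=-760/481 → turn -1·90°
n=5: pose=(-2,-4,W); sL=40/29, sR=8; mL=40/29, mR=-136/29; mL+mR=-96/29 → advance -1; mR−mL=-176/29 → turn -1·90°
n=6: pose=(-1,-4,N); sL=10, sR=5/8; mL=10, mR=-85/16; mL+mR=75/16 → advance +1; mR−mL=-245/16 → turn -1·90°
n=7: pose=(-1,-3,E); sL=40/53, sR=8/13; mL=40/53, mR=-472/689; mL+mR=48/689 → advance +1; mR−mL=-992/689 → turn -1·90°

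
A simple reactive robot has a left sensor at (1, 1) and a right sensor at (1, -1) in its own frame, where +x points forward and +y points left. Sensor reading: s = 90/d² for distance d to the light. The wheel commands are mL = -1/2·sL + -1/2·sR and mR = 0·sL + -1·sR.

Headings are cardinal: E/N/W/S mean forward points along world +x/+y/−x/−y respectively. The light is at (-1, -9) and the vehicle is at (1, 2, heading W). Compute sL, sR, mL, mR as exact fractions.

90/101 18/29 -2214/2929 -18/29

left sensor world pos  = (0, 1); dL² = 101
right sensor world pos = (0, 3); dR² = 145
sL = 90/101 = 90/101
sR = 90/145 = 18/29
mL = -1/2·sL + -1/2·sR = -2214/2929
mR = 0·sL + -1·sR = -18/29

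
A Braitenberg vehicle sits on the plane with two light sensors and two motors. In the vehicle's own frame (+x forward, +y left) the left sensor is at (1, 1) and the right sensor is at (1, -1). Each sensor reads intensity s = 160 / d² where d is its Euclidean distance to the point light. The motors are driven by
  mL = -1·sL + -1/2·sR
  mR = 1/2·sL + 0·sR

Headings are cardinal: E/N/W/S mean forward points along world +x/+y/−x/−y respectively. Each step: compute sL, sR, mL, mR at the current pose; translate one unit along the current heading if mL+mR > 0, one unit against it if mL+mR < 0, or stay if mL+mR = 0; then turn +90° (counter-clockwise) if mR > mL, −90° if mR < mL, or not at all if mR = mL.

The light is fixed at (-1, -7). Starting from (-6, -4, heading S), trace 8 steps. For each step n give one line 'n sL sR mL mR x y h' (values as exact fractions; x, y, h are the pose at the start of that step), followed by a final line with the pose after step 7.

n=0: pose=(-6,-4,S); sL=8, sR=4; mL=-10, mR=4; mL+mR=-6 → advance -1; mR−mL=14 → turn +1·90°
n=1: pose=(-6,-3,E); sL=160/41, sR=32/5; mL=-1456/205, mR=80/41; mL+mR=-1056/205 → advance -1; mR−mL=1856/205 → turn +1·90°
n=2: pose=(-7,-3,N); sL=80/37, sR=16/5; mL=-696/185, mR=40/37; mL+mR=-496/185 → advance -1; mR−mL=896/185 → turn +1·90°
n=3: pose=(-7,-4,W); sL=160/53, sR=32/13; mL=-2928/689, mR=80/53; mL+mR=-1888/689 → advance -1; mR−mL=3968/689 → turn +1·90°
n=4: pose=(-6,-4,S); sL=8, sR=4; mL=-10, mR=4; mL+mR=-6 → advance -1; mR−mL=14 → turn +1·90°
n=5: pose=(-6,-3,E); sL=160/41, sR=32/5; mL=-1456/205, mR=80/41; mL+mR=-1056/205 → advance -1; mR−mL=1856/205 → turn +1·90°
n=6: pose=(-7,-3,N); sL=80/37, sR=16/5; mL=-696/185, mR=40/37; mL+mR=-496/185 → advance -1; mR−mL=896/185 → turn +1·90°
n=7: pose=(-7,-4,W); sL=160/53, sR=32/13; mL=-2928/689, mR=80/53; mL+mR=-1888/689 → advance -1; mR−mL=3968/689 → turn +1·90°

0 8 4 -10 4 -6 -4 S
1 160/41 32/5 -1456/205 80/41 -6 -3 E
2 80/37 16/5 -696/185 40/37 -7 -3 N
3 160/53 32/13 -2928/689 80/53 -7 -4 W
4 8 4 -10 4 -6 -4 S
5 160/41 32/5 -1456/205 80/41 -6 -3 E
6 80/37 16/5 -696/185 40/37 -7 -3 N
7 160/53 32/13 -2928/689 80/53 -7 -4 W
final -6 -4 S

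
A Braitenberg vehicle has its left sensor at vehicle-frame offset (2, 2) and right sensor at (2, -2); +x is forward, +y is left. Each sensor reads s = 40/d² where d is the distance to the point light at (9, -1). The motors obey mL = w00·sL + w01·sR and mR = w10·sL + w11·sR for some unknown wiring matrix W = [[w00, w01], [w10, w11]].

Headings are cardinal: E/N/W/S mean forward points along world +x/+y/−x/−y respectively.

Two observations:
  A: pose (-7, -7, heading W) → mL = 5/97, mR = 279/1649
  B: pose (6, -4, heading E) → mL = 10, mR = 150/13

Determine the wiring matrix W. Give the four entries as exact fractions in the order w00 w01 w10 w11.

1/2 0 1/2 1

obs A: pose=(-7,-7,W) → sL=10/97, sR=2/17, mL=5/97, mR=279/1649
obs B: pose=(6,-4,E) → sL=20, sR=20/13, mL=10, mR=150/13
sensor matrix S = [[10/97, 2/17], [20, 20/13]]; det S = -47040/21437
solve [mL_A; mL_B] = S·[w00; w01] and [mR_A; mR_B] = S·[w10; w11]:
  w00 = 1/2, w01 = 0, w10 = 1/2, w11 = 1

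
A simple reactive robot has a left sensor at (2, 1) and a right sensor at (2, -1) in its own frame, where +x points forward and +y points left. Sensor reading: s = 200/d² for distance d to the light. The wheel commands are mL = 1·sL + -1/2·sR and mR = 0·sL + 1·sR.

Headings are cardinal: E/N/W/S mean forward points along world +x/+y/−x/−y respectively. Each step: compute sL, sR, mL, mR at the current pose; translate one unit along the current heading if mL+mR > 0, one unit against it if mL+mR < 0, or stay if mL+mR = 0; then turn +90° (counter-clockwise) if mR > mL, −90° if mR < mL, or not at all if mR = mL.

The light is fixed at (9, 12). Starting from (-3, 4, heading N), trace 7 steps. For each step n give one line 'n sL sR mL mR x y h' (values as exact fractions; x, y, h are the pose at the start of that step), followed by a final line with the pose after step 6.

n=0: pose=(-3,4,N); sL=40/41, sR=200/157; mL=2180/6437, mR=200/157; mL+mR=10380/6437 → advance +1; mR−mL=6020/6437 → turn +1·90°
n=1: pose=(-3,5,W); sL=10/13, sR=25/29; mL=255/754, mR=25/29; mL+mR=905/754 → advance +1; mR−mL=395/754 → turn +1·90°
n=2: pose=(-4,5,S); sL=8/9, sR=200/277; mL=1316/2493, mR=200/277; mL+mR=3116/2493 → advance +1; mR−mL=484/2493 → turn +1·90°
n=3: pose=(-4,4,E); sL=20/17, sR=100/101; mL=1170/1717, mR=100/101; mL+mR=2870/1717 → advance +1; mR−mL=530/1717 → turn +1·90°
n=4: pose=(-3,4,N); sL=40/41, sR=200/157; mL=2180/6437, mR=200/157; mL+mR=10380/6437 → advance +1; mR−mL=6020/6437 → turn +1·90°
n=5: pose=(-3,5,W); sL=10/13, sR=25/29; mL=255/754, mR=25/29; mL+mR=905/754 → advance +1; mR−mL=395/754 → turn +1·90°
n=6: pose=(-4,5,S); sL=8/9, sR=200/277; mL=1316/2493, mR=200/277; mL+mR=3116/2493 → advance +1; mR−mL=484/2493 → turn +1·90°

0 40/41 200/157 2180/6437 200/157 -3 4 N
1 10/13 25/29 255/754 25/29 -3 5 W
2 8/9 200/277 1316/2493 200/277 -4 5 S
3 20/17 100/101 1170/1717 100/101 -4 4 E
4 40/41 200/157 2180/6437 200/157 -3 4 N
5 10/13 25/29 255/754 25/29 -3 5 W
6 8/9 200/277 1316/2493 200/277 -4 5 S
final -4 4 E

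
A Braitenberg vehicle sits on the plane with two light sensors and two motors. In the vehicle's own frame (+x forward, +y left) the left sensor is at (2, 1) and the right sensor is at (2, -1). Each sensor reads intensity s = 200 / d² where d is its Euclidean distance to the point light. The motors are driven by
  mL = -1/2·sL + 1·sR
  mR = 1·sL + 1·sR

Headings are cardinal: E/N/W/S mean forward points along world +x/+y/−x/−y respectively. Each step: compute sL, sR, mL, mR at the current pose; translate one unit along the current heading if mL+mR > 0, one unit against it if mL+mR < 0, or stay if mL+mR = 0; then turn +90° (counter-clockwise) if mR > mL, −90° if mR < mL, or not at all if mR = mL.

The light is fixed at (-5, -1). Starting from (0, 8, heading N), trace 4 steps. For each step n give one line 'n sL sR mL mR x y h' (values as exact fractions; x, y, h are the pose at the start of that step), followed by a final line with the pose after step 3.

n=0: pose=(0,8,N); sL=200/137, sR=200/157; mL=11700/21509, mR=58800/21509; mL+mR=70500/21509 → advance +1; mR−mL=300/137 → turn +1·90°
n=1: pose=(0,9,W); sL=20/9, sR=20/13; mL=50/117, mR=440/117; mL+mR=490/117 → advance +1; mR−mL=10/3 → turn +1·90°
n=2: pose=(-1,9,S); sL=200/89, sR=200/73; mL=10500/6497, mR=32400/6497; mL+mR=42900/6497 → advance +1; mR−mL=300/89 → turn +1·90°
n=3: pose=(-1,8,E); sL=25/17, sR=2; mL=43/34, mR=59/17; mL+mR=161/34 → advance +1; mR−mL=75/34 → turn +1·90°

0 200/137 200/157 11700/21509 58800/21509 0 8 N
1 20/9 20/13 50/117 440/117 0 9 W
2 200/89 200/73 10500/6497 32400/6497 -1 9 S
3 25/17 2 43/34 59/17 -1 8 E
final 0 8 N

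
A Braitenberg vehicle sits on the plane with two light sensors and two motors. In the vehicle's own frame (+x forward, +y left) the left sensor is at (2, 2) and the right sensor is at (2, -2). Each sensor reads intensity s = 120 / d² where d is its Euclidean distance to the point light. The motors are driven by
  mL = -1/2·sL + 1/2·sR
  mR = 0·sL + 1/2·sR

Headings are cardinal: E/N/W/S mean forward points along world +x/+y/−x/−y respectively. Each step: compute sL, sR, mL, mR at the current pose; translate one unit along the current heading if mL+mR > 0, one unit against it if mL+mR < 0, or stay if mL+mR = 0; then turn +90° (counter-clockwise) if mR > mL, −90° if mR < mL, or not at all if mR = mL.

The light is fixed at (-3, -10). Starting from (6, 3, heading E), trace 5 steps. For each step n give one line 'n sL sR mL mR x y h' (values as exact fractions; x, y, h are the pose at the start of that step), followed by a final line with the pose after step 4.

0 60/173 60/121 1560/20933 30/121 6 3 E
1 120/289 40/123 -1600/35547 20/123 7 3 N
2 15/26 3/8 -21/208 3/16 7 4 W
3 24/53 120/193 864/10229 60/193 6 4 S
4 60/173 60/121 1560/20933 30/121 6 3 E
final 7 3 N

n=0: pose=(6,3,E); sL=60/173, sR=60/121; mL=1560/20933, mR=30/121; mL+mR=6750/20933 → advance +1; mR−mL=30/173 → turn +1·90°
n=1: pose=(7,3,N); sL=120/289, sR=40/123; mL=-1600/35547, mR=20/123; mL+mR=4180/35547 → advance +1; mR−mL=60/289 → turn +1·90°
n=2: pose=(7,4,W); sL=15/26, sR=3/8; mL=-21/208, mR=3/16; mL+mR=9/104 → advance +1; mR−mL=15/52 → turn +1·90°
n=3: pose=(6,4,S); sL=24/53, sR=120/193; mL=864/10229, mR=60/193; mL+mR=4044/10229 → advance +1; mR−mL=12/53 → turn +1·90°
n=4: pose=(6,3,E); sL=60/173, sR=60/121; mL=1560/20933, mR=30/121; mL+mR=6750/20933 → advance +1; mR−mL=30/173 → turn +1·90°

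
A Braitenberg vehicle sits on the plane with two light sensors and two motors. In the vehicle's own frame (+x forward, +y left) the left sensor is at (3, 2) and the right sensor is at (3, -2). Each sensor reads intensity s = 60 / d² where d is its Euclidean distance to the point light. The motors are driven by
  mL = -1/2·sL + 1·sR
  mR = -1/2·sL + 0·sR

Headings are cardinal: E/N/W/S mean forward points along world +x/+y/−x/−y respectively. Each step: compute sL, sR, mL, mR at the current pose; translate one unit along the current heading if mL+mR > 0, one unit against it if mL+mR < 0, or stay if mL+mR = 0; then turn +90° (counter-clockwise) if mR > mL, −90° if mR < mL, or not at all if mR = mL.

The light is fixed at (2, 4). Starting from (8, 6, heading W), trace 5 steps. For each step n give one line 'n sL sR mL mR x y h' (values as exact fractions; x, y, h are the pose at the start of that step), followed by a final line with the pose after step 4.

n=0: pose=(8,6,W); sL=20/3, sR=12/5; mL=-14/15, mR=-10/3; mL+mR=-64/15 → advance -1; mR−mL=-12/5 → turn -1·90°
n=1: pose=(9,6,N); sL=6/5, sR=30/53; mL=-9/265, mR=-3/5; mL+mR=-168/265 → advance -1; mR−mL=-30/53 → turn -1·90°
n=2: pose=(9,5,E); sL=60/109, sR=60/101; mL=3510/11009, mR=-30/109; mL+mR=480/11009 → advance +1; mR−mL=-60/101 → turn -1·90°
n=3: pose=(10,5,S); sL=15/26, sR=3/2; mL=63/52, mR=-15/52; mL+mR=12/13 → advance +1; mR−mL=-3/2 → turn -1·90°
n=4: pose=(10,4,W); sL=60/29, sR=60/29; mL=30/29, mR=-30/29; mL+mR=0 → advance +0; mR−mL=-60/29 → turn -1·90°

0 20/3 12/5 -14/15 -10/3 8 6 W
1 6/5 30/53 -9/265 -3/5 9 6 N
2 60/109 60/101 3510/11009 -30/109 9 5 E
3 15/26 3/2 63/52 -15/52 10 5 S
4 60/29 60/29 30/29 -30/29 10 4 W
final 10 4 N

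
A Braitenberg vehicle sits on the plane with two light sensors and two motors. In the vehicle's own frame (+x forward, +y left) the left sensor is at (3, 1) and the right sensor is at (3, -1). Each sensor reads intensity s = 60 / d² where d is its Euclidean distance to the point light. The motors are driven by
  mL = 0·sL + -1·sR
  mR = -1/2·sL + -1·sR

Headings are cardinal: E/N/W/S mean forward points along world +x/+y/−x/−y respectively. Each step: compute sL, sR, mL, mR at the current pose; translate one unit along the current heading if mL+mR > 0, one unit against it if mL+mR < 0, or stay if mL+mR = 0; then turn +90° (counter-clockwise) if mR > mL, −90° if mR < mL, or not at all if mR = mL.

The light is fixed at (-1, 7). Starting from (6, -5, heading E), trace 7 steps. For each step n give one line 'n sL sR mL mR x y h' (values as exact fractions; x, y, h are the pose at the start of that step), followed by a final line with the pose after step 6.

n=0: pose=(6,-5,E); sL=60/221, sR=60/269; mL=-60/269, mR=-21330/59449; mL+mR=-34590/59449 → advance -1; mR−mL=-30/221 → turn -1·90°
n=1: pose=(5,-5,S); sL=30/137, sR=6/25; mL=-6/25, mR=-1197/3425; mL+mR=-2019/3425 → advance -1; mR−mL=-15/137 → turn -1·90°
n=2: pose=(5,-4,W); sL=20/51, sR=60/109; mL=-60/109, mR=-4150/5559; mL+mR=-7210/5559 → advance -1; mR−mL=-10/51 → turn -1·90°
n=3: pose=(6,-4,N); sL=3/5, sR=15/32; mL=-15/32, mR=-123/160; mL+mR=-99/80 → advance -1; mR−mL=-3/10 → turn -1·90°
n=4: pose=(6,-5,E); sL=60/221, sR=60/269; mL=-60/269, mR=-21330/59449; mL+mR=-34590/59449 → advance -1; mR−mL=-30/221 → turn -1·90°
n=5: pose=(5,-5,S); sL=30/137, sR=6/25; mL=-6/25, mR=-1197/3425; mL+mR=-2019/3425 → advance -1; mR−mL=-15/137 → turn -1·90°
n=6: pose=(5,-4,W); sL=20/51, sR=60/109; mL=-60/109, mR=-4150/5559; mL+mR=-7210/5559 → advance -1; mR−mL=-10/51 → turn -1·90°

0 60/221 60/269 -60/269 -21330/59449 6 -5 E
1 30/137 6/25 -6/25 -1197/3425 5 -5 S
2 20/51 60/109 -60/109 -4150/5559 5 -4 W
3 3/5 15/32 -15/32 -123/160 6 -4 N
4 60/221 60/269 -60/269 -21330/59449 6 -5 E
5 30/137 6/25 -6/25 -1197/3425 5 -5 S
6 20/51 60/109 -60/109 -4150/5559 5 -4 W
final 6 -4 N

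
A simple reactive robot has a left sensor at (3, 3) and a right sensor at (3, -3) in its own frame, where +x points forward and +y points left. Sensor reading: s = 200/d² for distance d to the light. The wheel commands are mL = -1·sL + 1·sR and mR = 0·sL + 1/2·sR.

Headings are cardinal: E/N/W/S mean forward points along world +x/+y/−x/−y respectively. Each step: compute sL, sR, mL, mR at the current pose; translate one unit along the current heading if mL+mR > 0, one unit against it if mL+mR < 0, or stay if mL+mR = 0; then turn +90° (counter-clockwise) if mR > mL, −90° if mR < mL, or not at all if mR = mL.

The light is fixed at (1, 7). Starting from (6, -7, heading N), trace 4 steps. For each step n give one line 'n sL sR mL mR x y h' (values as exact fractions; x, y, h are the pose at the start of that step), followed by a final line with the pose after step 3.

0 8/5 40/37 -96/185 20/37 6 -7 N
1 10/13 25/13 15/13 25/26 6 -6 W
2 200/101 200/149 -9600/15049 100/149 5 -6 N
3 100/113 100/41 7200/4633 50/41 5 -5 W
final 4 -5 N

n=0: pose=(6,-7,N); sL=8/5, sR=40/37; mL=-96/185, mR=20/37; mL+mR=4/185 → advance +1; mR−mL=196/185 → turn +1·90°
n=1: pose=(6,-6,W); sL=10/13, sR=25/13; mL=15/13, mR=25/26; mL+mR=55/26 → advance +1; mR−mL=-5/26 → turn -1·90°
n=2: pose=(5,-6,N); sL=200/101, sR=200/149; mL=-9600/15049, mR=100/149; mL+mR=500/15049 → advance +1; mR−mL=19700/15049 → turn +1·90°
n=3: pose=(5,-5,W); sL=100/113, sR=100/41; mL=7200/4633, mR=50/41; mL+mR=12850/4633 → advance +1; mR−mL=-1550/4633 → turn -1·90°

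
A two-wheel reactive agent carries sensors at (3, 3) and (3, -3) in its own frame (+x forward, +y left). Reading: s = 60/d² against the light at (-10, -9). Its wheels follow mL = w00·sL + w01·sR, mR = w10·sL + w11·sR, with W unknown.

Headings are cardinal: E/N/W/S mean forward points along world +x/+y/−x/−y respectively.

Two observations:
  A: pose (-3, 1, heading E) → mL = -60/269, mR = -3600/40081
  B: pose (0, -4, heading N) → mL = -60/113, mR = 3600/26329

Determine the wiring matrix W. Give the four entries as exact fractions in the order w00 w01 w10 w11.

obs A: pose=(-3,1,E) → sL=60/269, sR=60/149, mL=-60/269, mR=-3600/40081
obs B: pose=(0,-4,N) → sL=60/113, sR=60/233, mL=-60/113, mR=3600/26329
sensor matrix S = [[60/269, 60/149], [60/113, 60/233]]; det S = -165024000/1055292649
solve [mL_A; mL_B] = S·[w00; w01] and [mR_A; mR_B] = S·[w10; w11]:
  w00 = -1, w01 = 0, w10 = 1/2, w11 = -1/2

-1 0 1/2 -1/2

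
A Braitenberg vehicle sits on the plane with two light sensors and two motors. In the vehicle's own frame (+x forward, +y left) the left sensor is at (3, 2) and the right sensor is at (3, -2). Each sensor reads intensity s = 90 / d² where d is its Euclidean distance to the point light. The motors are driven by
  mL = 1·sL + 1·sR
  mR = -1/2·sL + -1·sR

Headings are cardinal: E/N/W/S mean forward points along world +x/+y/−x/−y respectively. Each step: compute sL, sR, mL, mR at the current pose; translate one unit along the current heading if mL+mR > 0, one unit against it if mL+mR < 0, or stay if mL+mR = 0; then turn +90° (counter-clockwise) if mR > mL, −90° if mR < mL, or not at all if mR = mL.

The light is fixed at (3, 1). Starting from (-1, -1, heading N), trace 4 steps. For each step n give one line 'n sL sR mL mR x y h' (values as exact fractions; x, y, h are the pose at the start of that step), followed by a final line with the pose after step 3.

0 90/37 18 756/37 -711/37 -1 -1 N
1 45 9 54 -63/2 -1 0 E
2 90/17 90/41 5220/697 -3375/697 0 0 S
3 45/26 5/2 55/13 -175/52 0 -1 W
final -1 -1 N

n=0: pose=(-1,-1,N); sL=90/37, sR=18; mL=756/37, mR=-711/37; mL+mR=45/37 → advance +1; mR−mL=-1467/37 → turn -1·90°
n=1: pose=(-1,0,E); sL=45, sR=9; mL=54, mR=-63/2; mL+mR=45/2 → advance +1; mR−mL=-171/2 → turn -1·90°
n=2: pose=(0,0,S); sL=90/17, sR=90/41; mL=5220/697, mR=-3375/697; mL+mR=45/17 → advance +1; mR−mL=-8595/697 → turn -1·90°
n=3: pose=(0,-1,W); sL=45/26, sR=5/2; mL=55/13, mR=-175/52; mL+mR=45/52 → advance +1; mR−mL=-395/52 → turn -1·90°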